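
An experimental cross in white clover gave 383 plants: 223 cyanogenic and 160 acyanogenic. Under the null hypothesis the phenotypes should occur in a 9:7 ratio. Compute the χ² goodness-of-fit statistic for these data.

Expected counts for N = 383 under a 9:7 ratio (total parts = 16):
  cyanogenic: 383 × 9/16 = 215.4375
  acyanogenic: 383 × 7/16 = 167.5625
χ² = Σ (O − E)² / E
  cyanogenic: (223 − 215.4375)² / 215.4375 = 0.2655
  acyanogenic: (160 − 167.5625)² / 167.5625 = 0.3413
χ² = 0.2655 + 0.3413 = 0.6068 ≈ 0.607

0.607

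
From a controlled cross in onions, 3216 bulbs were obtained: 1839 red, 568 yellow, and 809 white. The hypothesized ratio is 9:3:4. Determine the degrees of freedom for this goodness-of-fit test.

A goodness-of-fit test with 3 phenotype classes has df = 3 − 1 = 2.

2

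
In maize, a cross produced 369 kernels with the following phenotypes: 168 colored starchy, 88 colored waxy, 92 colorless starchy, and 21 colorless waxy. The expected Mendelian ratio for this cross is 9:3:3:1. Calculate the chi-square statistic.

20.362

The 9:3:3:1 ratio has 16 parts, so with N = 369 the expected counts are:
  colored starchy: 369 × 9/16 = 207.5625
  colored waxy: 369 × 3/16 = 69.1875
  colorless starchy: 369 × 3/16 = 69.1875
  colorless waxy: 369 × 1/16 = 23.0625
χ² = Σ (O − E)² / E
  colored starchy: (168 − 207.5625)² / 207.5625 = 7.5408
  colored waxy: (88 − 69.1875)² / 69.1875 = 5.1152
  colorless starchy: (92 − 69.1875)² / 69.1875 = 7.5217
  colorless waxy: (21 − 23.0625)² / 23.0625 = 0.1845
χ² = 7.5408 + 5.1152 + 7.5217 + 0.1845 = 20.3622 ≈ 20.362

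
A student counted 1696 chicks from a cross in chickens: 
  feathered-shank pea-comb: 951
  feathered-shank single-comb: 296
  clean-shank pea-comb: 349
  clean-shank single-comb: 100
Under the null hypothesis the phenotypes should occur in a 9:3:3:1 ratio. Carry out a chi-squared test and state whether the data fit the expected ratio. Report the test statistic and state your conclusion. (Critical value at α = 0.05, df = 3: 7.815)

The 9:3:3:1 ratio has 16 parts, so with N = 1696 the expected counts are:
  feathered-shank pea-comb: 1696 × 9/16 = 954
  feathered-shank single-comb: 1696 × 3/16 = 318
  clean-shank pea-comb: 1696 × 3/16 = 318
  clean-shank single-comb: 1696 × 1/16 = 106
χ² = Σ (O − E)² / E
  feathered-shank pea-comb: (951 − 954)² / 954 = 0.0094
  feathered-shank single-comb: (296 − 318)² / 318 = 1.5220
  clean-shank pea-comb: (349 − 318)² / 318 = 3.0220
  clean-shank single-comb: (100 − 106)² / 106 = 0.3396
χ² = 0.0094 + 1.5220 + 3.0220 + 0.3396 = 4.893
Degrees of freedom = 4 − 1 = 3; critical value at α = 0.05 is 7.815.
Since 4.893 < 7.815, we fail to reject the null hypothesis — the data are consistent with the 9:3:3:1 ratio.

4.893; consistent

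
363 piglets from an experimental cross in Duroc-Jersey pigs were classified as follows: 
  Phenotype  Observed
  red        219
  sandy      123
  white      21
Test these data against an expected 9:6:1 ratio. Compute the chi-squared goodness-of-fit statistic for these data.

Expected counts for N = 363 under a 9:6:1 ratio (total parts = 16):
  red: 363 × 9/16 = 204.1875
  sandy: 363 × 6/16 = 136.125
  white: 363 × 1/16 = 22.6875
χ² = Σ (O − E)² / E
  red: (219 − 204.1875)² / 204.1875 = 1.0746
  sandy: (123 − 136.125)² / 136.125 = 1.2655
  white: (21 − 22.6875)² / 22.6875 = 0.1255
χ² = 1.0746 + 1.2655 + 0.1255 = 2.4656 ≈ 2.466

2.466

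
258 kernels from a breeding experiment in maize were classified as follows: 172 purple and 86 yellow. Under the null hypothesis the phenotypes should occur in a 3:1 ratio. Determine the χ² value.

Under the 3:1 hypothesis (Σ ratio = 4, N = 258):
  purple: 258 × 3/4 = 193.5
  yellow: 258 × 1/4 = 64.5
χ² = Σ (O − E)² / E
  purple: (172 − 193.5)² / 193.5 = 2.3889
  yellow: (86 − 64.5)² / 64.5 = 7.1667
χ² = 2.3889 + 7.1667 = 9.5556 ≈ 9.556

9.556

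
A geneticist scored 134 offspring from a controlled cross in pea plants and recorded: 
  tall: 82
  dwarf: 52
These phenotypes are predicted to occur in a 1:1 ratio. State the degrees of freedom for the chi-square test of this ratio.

1

A goodness-of-fit test with 2 phenotype classes has df = 2 − 1 = 1.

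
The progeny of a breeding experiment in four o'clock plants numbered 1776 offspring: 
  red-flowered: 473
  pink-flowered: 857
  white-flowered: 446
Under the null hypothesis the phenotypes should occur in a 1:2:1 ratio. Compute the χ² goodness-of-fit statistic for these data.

Total ratio parts = 4. Expected numbers out of 1776:
  red-flowered: 1776 × 1/4 = 444
  pink-flowered: 1776 × 2/4 = 888
  white-flowered: 1776 × 1/4 = 444
χ² = Σ (O − E)² / E
  red-flowered: (473 − 444)² / 444 = 1.8941
  pink-flowered: (857 − 888)² / 888 = 1.0822
  white-flowered: (446 − 444)² / 444 = 0.0090
χ² = 1.8941 + 1.0822 + 0.0090 = 2.9853 ≈ 2.985

2.985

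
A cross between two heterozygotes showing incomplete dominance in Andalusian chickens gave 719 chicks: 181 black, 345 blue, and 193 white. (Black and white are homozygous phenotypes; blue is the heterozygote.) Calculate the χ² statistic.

With incomplete dominance, a heterozygote × heterozygote cross gives a 1:2:1 phenotypic ratio.
Under the 1:2:1 hypothesis (Σ ratio = 4, N = 719):
  black: 719 × 1/4 = 179.75
  blue: 719 × 2/4 = 359.5
  white: 719 × 1/4 = 179.75
χ² = Σ (O − E)² / E
  black: (181 − 179.75)² / 179.75 = 0.0087
  blue: (345 − 359.5)² / 359.5 = 0.5848
  white: (193 − 179.75)² / 179.75 = 0.9767
χ² = 0.0087 + 0.5848 + 0.9767 = 1.5702 ≈ 1.570

1.570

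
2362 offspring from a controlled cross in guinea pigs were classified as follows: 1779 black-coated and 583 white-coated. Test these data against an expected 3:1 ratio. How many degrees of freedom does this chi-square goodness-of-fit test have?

1

A goodness-of-fit test with 2 phenotype classes has df = 2 − 1 = 1.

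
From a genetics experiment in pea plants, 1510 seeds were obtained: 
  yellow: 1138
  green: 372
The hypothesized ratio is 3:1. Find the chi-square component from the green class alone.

0.080

Under the 3:1 hypothesis (Σ ratio = 4, N = 1510):
  yellow: 1510 × 3/4 = 1132.5
  green: 1510 × 1/4 = 377.5
Contribution of green: (372 − 377.5)² / 377.5 = 0.0801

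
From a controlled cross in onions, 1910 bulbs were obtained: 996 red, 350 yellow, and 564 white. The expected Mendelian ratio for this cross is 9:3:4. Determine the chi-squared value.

Under the 9:3:4 hypothesis (Σ ratio = 16, N = 1910):
  red: 1910 × 9/16 = 1074.375
  yellow: 1910 × 3/16 = 358.125
  white: 1910 × 4/16 = 477.5
χ² = Σ (O − E)² / E
  red: (996 − 1074.375)² / 1074.375 = 5.7174
  yellow: (350 − 358.125)² / 358.125 = 0.1843
  white: (564 − 477.5)² / 477.5 = 15.6696
χ² = 5.7174 + 0.1843 + 15.6696 = 21.5713 ≈ 21.571

21.571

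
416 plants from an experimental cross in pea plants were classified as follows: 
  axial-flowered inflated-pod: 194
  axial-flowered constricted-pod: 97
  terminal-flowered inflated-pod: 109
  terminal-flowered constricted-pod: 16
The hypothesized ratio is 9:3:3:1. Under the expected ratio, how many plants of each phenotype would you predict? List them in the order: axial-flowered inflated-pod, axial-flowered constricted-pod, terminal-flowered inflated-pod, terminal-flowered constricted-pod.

234, 78, 78, 26

Expected counts for N = 416 under a 9:3:3:1 ratio (total parts = 16):
  axial-flowered inflated-pod: 416 × 9/16 = 234
  axial-flowered constricted-pod: 416 × 3/16 = 78
  terminal-flowered inflated-pod: 416 × 3/16 = 78
  terminal-flowered constricted-pod: 416 × 1/16 = 26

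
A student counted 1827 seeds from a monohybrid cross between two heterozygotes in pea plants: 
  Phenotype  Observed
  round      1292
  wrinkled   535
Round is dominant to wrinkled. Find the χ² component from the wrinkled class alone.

For a monohybrid cross between heterozygotes with complete dominance, the expected phenotypic ratio is 3:1.
Under the 3:1 hypothesis (Σ ratio = 4, N = 1827):
  round: 1827 × 3/4 = 1370.25
  wrinkled: 1827 × 1/4 = 456.75
Contribution of wrinkled: (535 − 456.75)² / 456.75 = 13.4057

13.406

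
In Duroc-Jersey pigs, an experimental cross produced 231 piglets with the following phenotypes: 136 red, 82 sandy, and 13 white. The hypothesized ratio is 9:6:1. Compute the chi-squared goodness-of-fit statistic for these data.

The 9:6:1 ratio has 16 parts, so with N = 231 the expected counts are:
  red: 231 × 9/16 = 129.9375
  sandy: 231 × 6/16 = 86.625
  white: 231 × 1/16 = 14.4375
χ² = Σ (O − E)² / E
  red: (136 − 129.9375)² / 129.9375 = 0.2829
  sandy: (82 − 86.625)² / 86.625 = 0.2469
  white: (13 − 14.4375)² / 14.4375 = 0.1431
χ² = 0.2829 + 0.2469 + 0.1431 = 0.6729 ≈ 0.673

0.673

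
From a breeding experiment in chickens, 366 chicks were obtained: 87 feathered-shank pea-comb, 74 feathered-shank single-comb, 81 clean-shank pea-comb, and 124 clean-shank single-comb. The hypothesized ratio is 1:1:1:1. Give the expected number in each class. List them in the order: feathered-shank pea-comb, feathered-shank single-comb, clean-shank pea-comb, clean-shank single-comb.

The 1:1:1:1 ratio has 4 parts, so with N = 366 the expected counts are:
  feathered-shank pea-comb: 366 × 1/4 = 91.5
  feathered-shank single-comb: 366 × 1/4 = 91.5
  clean-shank pea-comb: 366 × 1/4 = 91.5
  clean-shank single-comb: 366 × 1/4 = 91.5

91.5, 91.5, 91.5, 91.5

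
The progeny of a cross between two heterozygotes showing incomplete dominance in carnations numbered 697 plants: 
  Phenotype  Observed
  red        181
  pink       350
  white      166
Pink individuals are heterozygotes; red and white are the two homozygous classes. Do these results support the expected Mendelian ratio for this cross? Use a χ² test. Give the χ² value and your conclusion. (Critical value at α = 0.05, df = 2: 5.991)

With incomplete dominance, a heterozygote × heterozygote cross gives a 1:2:1 phenotypic ratio.
The 1:2:1 ratio has 4 parts, so with N = 697 the expected counts are:
  red: 697 × 1/4 = 174.25
  pink: 697 × 2/4 = 348.5
  white: 697 × 1/4 = 174.25
χ² = Σ (O − E)² / E
  red: (181 − 174.25)² / 174.25 = 0.2615
  pink: (350 − 348.5)² / 348.5 = 0.0065
  white: (166 − 174.25)² / 174.25 = 0.3906
χ² = 0.2615 + 0.0065 + 0.3906 = 0.6586 ≈ 0.659
Degrees of freedom = 3 − 1 = 2; critical value at α = 0.05 is 5.991.
Since 0.659 < 5.991, we fail to reject the null hypothesis — the data are consistent with the 1:2:1 ratio.

0.659; consistent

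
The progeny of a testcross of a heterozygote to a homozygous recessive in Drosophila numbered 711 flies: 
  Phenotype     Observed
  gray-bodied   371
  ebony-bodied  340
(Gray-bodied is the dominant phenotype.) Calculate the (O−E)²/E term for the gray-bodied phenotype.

A testcross of a heterozygote (Aa × aa) gives a 1:1 phenotypic ratio.
The 1:1 ratio has 2 parts, so with N = 711 the expected counts are:
  gray-bodied: 711 × 1/2 = 355.5
  ebony-bodied: 711 × 1/2 = 355.5
Contribution of gray-bodied: (371 − 355.5)² / 355.5 = 0.6758

0.676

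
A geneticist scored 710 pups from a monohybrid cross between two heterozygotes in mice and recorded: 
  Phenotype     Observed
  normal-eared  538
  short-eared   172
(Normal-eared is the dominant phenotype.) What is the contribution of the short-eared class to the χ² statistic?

For a monohybrid cross between heterozygotes with complete dominance, the expected phenotypic ratio is 3:1.
The 3:1 ratio has 4 parts, so with N = 710 the expected counts are:
  normal-eared: 710 × 3/4 = 532.5
  short-eared: 710 × 1/4 = 177.5
Contribution of short-eared: (172 − 177.5)² / 177.5 = 0.1704

0.170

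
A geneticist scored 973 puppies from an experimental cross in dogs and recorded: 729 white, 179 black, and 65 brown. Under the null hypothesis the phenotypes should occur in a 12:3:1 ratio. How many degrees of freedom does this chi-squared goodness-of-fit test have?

A goodness-of-fit test with 3 phenotype classes has df = 3 − 1 = 2.

2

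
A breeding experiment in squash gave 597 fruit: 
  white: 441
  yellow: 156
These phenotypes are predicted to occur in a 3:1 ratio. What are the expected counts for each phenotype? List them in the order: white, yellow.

447.75, 149.25

The 3:1 ratio has 4 parts, so with N = 597 the expected counts are:
  white: 597 × 3/4 = 447.75
  yellow: 597 × 1/4 = 149.25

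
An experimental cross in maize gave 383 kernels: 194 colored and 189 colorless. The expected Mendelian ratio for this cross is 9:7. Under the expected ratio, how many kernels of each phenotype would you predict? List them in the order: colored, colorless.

215.4375, 167.5625

The 9:7 ratio has 16 parts, so with N = 383 the expected counts are:
  colored: 383 × 9/16 = 215.4375
  colorless: 383 × 7/16 = 167.5625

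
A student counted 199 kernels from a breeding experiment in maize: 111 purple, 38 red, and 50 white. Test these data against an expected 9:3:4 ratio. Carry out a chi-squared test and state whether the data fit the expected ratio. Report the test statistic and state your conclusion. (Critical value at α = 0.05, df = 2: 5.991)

The 9:3:4 ratio has 16 parts, so with N = 199 the expected counts are:
  purple: 199 × 9/16 = 111.9375
  red: 199 × 3/16 = 37.3125
  white: 199 × 4/16 = 49.75
χ² = Σ (O − E)² / E
  purple: (111 − 111.9375)² / 111.9375 = 0.0079
  red: (38 − 37.3125)² / 37.3125 = 0.0127
  white: (50 − 49.75)² / 49.75 = 0.0013
χ² = 0.0079 + 0.0127 + 0.0013 = 0.0219 ≈ 0.022
Degrees of freedom = 3 − 1 = 2; critical value at α = 0.05 is 5.991.
Since 0.022 < 5.991, we fail to reject the null hypothesis — the data are consistent with the 9:3:4 ratio.

0.022; consistent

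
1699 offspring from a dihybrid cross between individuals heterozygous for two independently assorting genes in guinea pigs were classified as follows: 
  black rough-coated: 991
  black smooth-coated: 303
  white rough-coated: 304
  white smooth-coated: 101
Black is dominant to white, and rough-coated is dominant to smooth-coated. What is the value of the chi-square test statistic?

2.984

A dihybrid F₂ with independent assortment and complete dominance at both loci gives a 9:3:3:1 phenotypic ratio.
The 9:3:3:1 ratio has 16 parts, so with N = 1699 the expected counts are:
  black rough-coated: 1699 × 9/16 = 955.6875
  black smooth-coated: 1699 × 3/16 = 318.5625
  white rough-coated: 1699 × 3/16 = 318.5625
  white smooth-coated: 1699 × 1/16 = 106.1875
χ² = Σ (O − E)² / E
  black rough-coated: (991 − 955.6875)² / 955.6875 = 1.3048
  black smooth-coated: (303 − 318.5625)² / 318.5625 = 0.7603
  white rough-coated: (304 − 318.5625)² / 318.5625 = 0.6657
  white smooth-coated: (101 − 106.1875)² / 106.1875 = 0.2534
χ² = 1.3048 + 0.7603 + 0.6657 + 0.2534 = 2.9842 ≈ 2.984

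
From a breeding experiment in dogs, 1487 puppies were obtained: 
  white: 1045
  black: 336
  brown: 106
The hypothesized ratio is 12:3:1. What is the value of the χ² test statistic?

Under the 12:3:1 hypothesis (Σ ratio = 16, N = 1487):
  white: 1487 × 12/16 = 1115.25
  black: 1487 × 3/16 = 278.8125
  brown: 1487 × 1/16 = 92.9375
χ² = Σ (O − E)² / E
  white: (1045 − 1115.25)² / 1115.25 = 4.4251
  black: (336 − 278.8125)² / 278.8125 = 11.7298
  brown: (106 − 92.9375)² / 92.9375 = 1.8360
χ² = 4.4251 + 11.7298 + 1.8360 = 17.9909 ≈ 17.991

17.991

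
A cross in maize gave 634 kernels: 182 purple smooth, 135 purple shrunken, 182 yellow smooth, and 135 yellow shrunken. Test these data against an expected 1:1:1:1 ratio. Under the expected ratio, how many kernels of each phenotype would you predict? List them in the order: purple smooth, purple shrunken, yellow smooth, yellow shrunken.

Total ratio parts = 4. Expected numbers out of 634:
  purple smooth: 634 × 1/4 = 158.5
  purple shrunken: 634 × 1/4 = 158.5
  yellow smooth: 634 × 1/4 = 158.5
  yellow shrunken: 634 × 1/4 = 158.5

158.5, 158.5, 158.5, 158.5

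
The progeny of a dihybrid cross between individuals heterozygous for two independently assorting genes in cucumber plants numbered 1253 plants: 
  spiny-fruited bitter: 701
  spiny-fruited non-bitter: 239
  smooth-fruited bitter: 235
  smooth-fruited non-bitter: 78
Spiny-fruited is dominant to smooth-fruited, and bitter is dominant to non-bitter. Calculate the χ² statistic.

A dihybrid F₂ with independent assortment and complete dominance at both loci gives a 9:3:3:1 phenotypic ratio.
Under the 9:3:3:1 hypothesis (Σ ratio = 16, N = 1253):
  spiny-fruited bitter: 1253 × 9/16 = 704.8125
  spiny-fruited non-bitter: 1253 × 3/16 = 234.9375
  smooth-fruited bitter: 1253 × 3/16 = 234.9375
  smooth-fruited non-bitter: 1253 × 1/16 = 78.3125
χ² = Σ (O − E)² / E
  spiny-fruited bitter: (701 − 704.8125)² / 704.8125 = 0.0206
  spiny-fruited non-bitter: (239 − 234.9375)² / 234.9375 = 0.0702
  smooth-fruited bitter: (235 − 234.9375)² / 234.9375 = 0.0000
  smooth-fruited non-bitter: (78 − 78.3125)² / 78.3125 = 0.0012
χ² = 0.0206 + 0.0702 + 0.0000 + 0.0012 = 0.092

0.092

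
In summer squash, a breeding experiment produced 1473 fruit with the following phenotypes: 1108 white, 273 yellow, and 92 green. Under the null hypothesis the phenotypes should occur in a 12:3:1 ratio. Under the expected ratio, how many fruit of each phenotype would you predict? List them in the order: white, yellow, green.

The 12:3:1 ratio has 16 parts, so with N = 1473 the expected counts are:
  white: 1473 × 12/16 = 1104.75
  yellow: 1473 × 3/16 = 276.1875
  green: 1473 × 1/16 = 92.0625

1104.75, 276.1875, 92.0625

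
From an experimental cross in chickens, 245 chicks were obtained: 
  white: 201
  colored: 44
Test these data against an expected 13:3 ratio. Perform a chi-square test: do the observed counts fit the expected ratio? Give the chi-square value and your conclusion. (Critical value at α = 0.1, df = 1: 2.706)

Total ratio parts = 16. Expected numbers out of 245:
  white: 245 × 13/16 = 199.0625
  colored: 245 × 3/16 = 45.9375
χ² = Σ (O − E)² / E
  white: (201 − 199.0625)² / 199.0625 = 0.0189
  colored: (44 − 45.9375)² / 45.9375 = 0.0817
χ² = 0.0189 + 0.0817 = 0.1006 ≈ 0.101
Degrees of freedom = 2 − 1 = 1; critical value at α = 0.1 is 2.706.
Since 0.101 < 2.706, we fail to reject the null hypothesis — the data are consistent with the 13:3 ratio.

0.101; consistent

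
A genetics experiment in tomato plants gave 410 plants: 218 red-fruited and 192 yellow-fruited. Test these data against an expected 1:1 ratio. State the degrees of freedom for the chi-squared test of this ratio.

A goodness-of-fit test with 2 phenotype classes has df = 2 − 1 = 1.

1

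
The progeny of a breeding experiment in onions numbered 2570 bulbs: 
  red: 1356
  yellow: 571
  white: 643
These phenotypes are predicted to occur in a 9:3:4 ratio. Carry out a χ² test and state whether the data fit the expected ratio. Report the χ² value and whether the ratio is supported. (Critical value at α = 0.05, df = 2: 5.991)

22.041; not consistent

Total ratio parts = 16. Expected numbers out of 2570:
  red: 2570 × 9/16 = 1445.625
  yellow: 2570 × 3/16 = 481.875
  white: 2570 × 4/16 = 642.5
χ² = Σ (O − E)² / E
  red: (1356 − 1445.625)² / 1445.625 = 5.5565
  yellow: (571 − 481.875)² / 481.875 = 16.4841
  white: (643 − 642.5)² / 642.5 = 0.0004
χ² = 5.5565 + 16.4841 + 0.0004 = 22.041
Degrees of freedom = 3 − 1 = 2; critical value at α = 0.05 is 5.991.
Since 22.041 > 5.991, we reject the null hypothesis — the data do not fit the 9:3:4 ratio.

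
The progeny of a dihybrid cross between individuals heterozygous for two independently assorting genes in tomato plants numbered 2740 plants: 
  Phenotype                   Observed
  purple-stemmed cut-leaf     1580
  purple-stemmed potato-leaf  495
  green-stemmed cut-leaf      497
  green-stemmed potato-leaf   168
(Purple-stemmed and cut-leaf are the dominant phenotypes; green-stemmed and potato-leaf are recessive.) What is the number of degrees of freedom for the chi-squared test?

A dihybrid F₂ with independent assortment and complete dominance at both loci gives a 9:3:3:1 phenotypic ratio.
A goodness-of-fit test with 4 phenotype classes has df = 4 − 1 = 3.

3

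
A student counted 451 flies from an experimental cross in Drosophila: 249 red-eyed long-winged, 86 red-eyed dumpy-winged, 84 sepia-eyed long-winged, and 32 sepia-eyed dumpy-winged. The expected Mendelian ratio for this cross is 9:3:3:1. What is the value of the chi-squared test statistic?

0.630

Under the 9:3:3:1 hypothesis (Σ ratio = 16, N = 451):
  red-eyed long-winged: 451 × 9/16 = 253.6875
  red-eyed dumpy-winged: 451 × 3/16 = 84.5625
  sepia-eyed long-winged: 451 × 3/16 = 84.5625
  sepia-eyed dumpy-winged: 451 × 1/16 = 28.1875
χ² = Σ (O − E)² / E
  red-eyed long-winged: (249 − 253.6875)² / 253.6875 = 0.0866
  red-eyed dumpy-winged: (86 − 84.5625)² / 84.5625 = 0.0244
  sepia-eyed long-winged: (84 − 84.5625)² / 84.5625 = 0.0037
  sepia-eyed dumpy-winged: (32 − 28.1875)² / 28.1875 = 0.5157
χ² = 0.0866 + 0.0244 + 0.0037 + 0.5157 = 0.6304 ≈ 0.630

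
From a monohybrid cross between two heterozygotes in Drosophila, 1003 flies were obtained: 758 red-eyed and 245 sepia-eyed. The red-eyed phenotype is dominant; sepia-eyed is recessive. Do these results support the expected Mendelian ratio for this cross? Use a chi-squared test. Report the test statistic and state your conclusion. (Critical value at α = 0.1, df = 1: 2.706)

0.176; consistent

For a monohybrid cross between heterozygotes with complete dominance, the expected phenotypic ratio is 3:1.
Under the 3:1 hypothesis (Σ ratio = 4, N = 1003):
  red-eyed: 1003 × 3/4 = 752.25
  sepia-eyed: 1003 × 1/4 = 250.75
χ² = Σ (O − E)² / E
  red-eyed: (758 − 752.25)² / 752.25 = 0.0440
  sepia-eyed: (245 − 250.75)² / 250.75 = 0.1319
χ² = 0.0440 + 0.1319 = 0.1759 ≈ 0.176
Degrees of freedom = 2 − 1 = 1; critical value at α = 0.1 is 2.706.
Since 0.176 < 2.706, we fail to reject the null hypothesis — the data are consistent with the 3:1 ratio.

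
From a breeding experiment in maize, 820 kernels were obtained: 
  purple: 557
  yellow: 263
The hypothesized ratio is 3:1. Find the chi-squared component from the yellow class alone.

Under the 3:1 hypothesis (Σ ratio = 4, N = 820):
  purple: 820 × 3/4 = 615
  yellow: 820 × 1/4 = 205
Contribution of yellow: (263 − 205)² / 205 = 16.4098

16.410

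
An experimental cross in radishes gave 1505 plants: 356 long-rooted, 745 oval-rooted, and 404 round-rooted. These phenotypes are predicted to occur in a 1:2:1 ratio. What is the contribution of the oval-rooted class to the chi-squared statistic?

0.075

Under the 1:2:1 hypothesis (Σ ratio = 4, N = 1505):
  long-rooted: 1505 × 1/4 = 376.25
  oval-rooted: 1505 × 2/4 = 752.5
  round-rooted: 1505 × 1/4 = 376.25
Contribution of oval-rooted: (745 − 752.5)² / 752.5 = 0.0748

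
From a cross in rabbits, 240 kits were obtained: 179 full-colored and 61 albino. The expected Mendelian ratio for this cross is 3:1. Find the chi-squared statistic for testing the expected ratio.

0.022

Under the 3:1 hypothesis (Σ ratio = 4, N = 240):
  full-colored: 240 × 3/4 = 180
  albino: 240 × 1/4 = 60
χ² = Σ (O − E)² / E
  full-colored: (179 − 180)² / 180 = 0.0056
  albino: (61 − 60)² / 60 = 0.0167
χ² = 0.0056 + 0.0167 = 0.0223 ≈ 0.022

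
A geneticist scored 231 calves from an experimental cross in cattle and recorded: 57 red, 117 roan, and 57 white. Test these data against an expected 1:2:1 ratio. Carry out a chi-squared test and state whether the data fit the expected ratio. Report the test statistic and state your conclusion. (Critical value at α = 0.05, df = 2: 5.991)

The 1:2:1 ratio has 4 parts, so with N = 231 the expected counts are:
  red: 231 × 1/4 = 57.75
  roan: 231 × 2/4 = 115.5
  white: 231 × 1/4 = 57.75
χ² = Σ (O − E)² / E
  red: (57 − 57.75)² / 57.75 = 0.0097
  roan: (117 − 115.5)² / 115.5 = 0.0195
  white: (57 − 57.75)² / 57.75 = 0.0097
χ² = 0.0097 + 0.0195 + 0.0097 = 0.0389 ≈ 0.039
Degrees of freedom = 3 − 1 = 2; critical value at α = 0.05 is 5.991.
Since 0.039 < 5.991, we fail to reject the null hypothesis — the data are consistent with the 1:2:1 ratio.

0.039; consistent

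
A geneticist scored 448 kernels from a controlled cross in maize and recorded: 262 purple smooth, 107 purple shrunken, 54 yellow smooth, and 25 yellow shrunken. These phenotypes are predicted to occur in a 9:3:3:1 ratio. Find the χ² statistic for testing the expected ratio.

The 9:3:3:1 ratio has 16 parts, so with N = 448 the expected counts are:
  purple smooth: 448 × 9/16 = 252
  purple shrunken: 448 × 3/16 = 84
  yellow smooth: 448 × 3/16 = 84
  yellow shrunken: 448 × 1/16 = 28
χ² = Σ (O − E)² / E
  purple smooth: (262 − 252)² / 252 = 0.3968
  purple shrunken: (107 − 84)² / 84 = 6.2976
  yellow smooth: (54 − 84)² / 84 = 10.7143
  yellow shrunken: (25 − 28)² / 28 = 0.3214
χ² = 0.3968 + 6.2976 + 10.7143 + 0.3214 = 17.7301 ≈ 17.730

17.730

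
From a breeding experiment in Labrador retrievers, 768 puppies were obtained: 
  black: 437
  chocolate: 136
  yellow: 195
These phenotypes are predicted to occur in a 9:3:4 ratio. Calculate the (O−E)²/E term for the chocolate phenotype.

0.444

Total ratio parts = 16. Expected numbers out of 768:
  black: 768 × 9/16 = 432
  chocolate: 768 × 3/16 = 144
  yellow: 768 × 4/16 = 192
Contribution of chocolate: (136 − 144)² / 144 = 0.4444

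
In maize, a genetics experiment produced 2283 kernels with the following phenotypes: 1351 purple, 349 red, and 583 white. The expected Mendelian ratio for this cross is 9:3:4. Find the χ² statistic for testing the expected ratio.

The 9:3:4 ratio has 16 parts, so with N = 2283 the expected counts are:
  purple: 2283 × 9/16 = 1284.1875
  red: 2283 × 3/16 = 428.0625
  white: 2283 × 4/16 = 570.75
χ² = Σ (O − E)² / E
  purple: (1351 − 1284.1875)² / 1284.1875 = 3.4761
  red: (349 − 428.0625)² / 428.0625 = 14.6027
  white: (583 − 570.75)² / 570.75 = 0.2629
χ² = 3.4761 + 14.6027 + 0.2629 = 18.3417 ≈ 18.342

18.342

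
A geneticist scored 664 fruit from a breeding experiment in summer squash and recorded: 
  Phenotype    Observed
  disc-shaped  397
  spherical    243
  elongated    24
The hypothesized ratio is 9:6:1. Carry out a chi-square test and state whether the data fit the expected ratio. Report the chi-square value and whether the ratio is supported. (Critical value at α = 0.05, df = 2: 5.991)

9.003; not consistent

Total ratio parts = 16. Expected numbers out of 664:
  disc-shaped: 664 × 9/16 = 373.5
  spherical: 664 × 6/16 = 249
  elongated: 664 × 1/16 = 41.5
χ² = Σ (O − E)² / E
  disc-shaped: (397 − 373.5)² / 373.5 = 1.4786
  spherical: (243 − 249)² / 249 = 0.1446
  elongated: (24 − 41.5)² / 41.5 = 7.3795
χ² = 1.4786 + 0.1446 + 7.3795 = 9.0027 ≈ 9.003
Degrees of freedom = 3 − 1 = 2; critical value at α = 0.05 is 5.991.
Since 9.003 > 5.991, we reject the null hypothesis — the data do not fit the 9:6:1 ratio.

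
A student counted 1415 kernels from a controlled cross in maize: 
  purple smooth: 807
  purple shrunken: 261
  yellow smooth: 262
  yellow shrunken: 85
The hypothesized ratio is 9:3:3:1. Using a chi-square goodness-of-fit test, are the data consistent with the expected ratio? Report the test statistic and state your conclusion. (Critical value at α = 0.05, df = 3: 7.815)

Under the 9:3:3:1 hypothesis (Σ ratio = 16, N = 1415):
  purple smooth: 1415 × 9/16 = 795.9375
  purple shrunken: 1415 × 3/16 = 265.3125
  yellow smooth: 1415 × 3/16 = 265.3125
  yellow shrunken: 1415 × 1/16 = 88.4375
χ² = Σ (O − E)² / E
  purple smooth: (807 − 795.9375)² / 795.9375 = 0.1538
  purple shrunken: (261 − 265.3125)² / 265.3125 = 0.0701
  yellow smooth: (262 − 265.3125)² / 265.3125 = 0.0414
  yellow shrunken: (85 − 88.4375)² / 88.4375 = 0.1336
χ² = 0.1538 + 0.0701 + 0.0414 + 0.1336 = 0.3989 ≈ 0.399
Degrees of freedom = 4 − 1 = 3; critical value at α = 0.05 is 7.815.
Since 0.399 < 7.815, we fail to reject the null hypothesis — the data are consistent with the 9:3:3:1 ratio.

0.399; consistent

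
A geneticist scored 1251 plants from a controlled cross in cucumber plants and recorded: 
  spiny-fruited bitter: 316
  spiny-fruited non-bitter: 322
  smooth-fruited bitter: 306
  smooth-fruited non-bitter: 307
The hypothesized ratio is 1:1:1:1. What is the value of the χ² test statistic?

0.559

Expected counts for N = 1251 under a 1:1:1:1 ratio (total parts = 4):
  spiny-fruited bitter: 1251 × 1/4 = 312.75
  spiny-fruited non-bitter: 1251 × 1/4 = 312.75
  smooth-fruited bitter: 1251 × 1/4 = 312.75
  smooth-fruited non-bitter: 1251 × 1/4 = 312.75
χ² = Σ (O − E)² / E
  spiny-fruited bitter: (316 − 312.75)² / 312.75 = 0.0338
  spiny-fruited non-bitter: (322 − 312.75)² / 312.75 = 0.2736
  smooth-fruited bitter: (306 − 312.75)² / 312.75 = 0.1457
  smooth-fruited non-bitter: (307 − 312.75)² / 312.75 = 0.1057
χ² = 0.0338 + 0.2736 + 0.1457 + 0.1057 = 0.5588 ≈ 0.559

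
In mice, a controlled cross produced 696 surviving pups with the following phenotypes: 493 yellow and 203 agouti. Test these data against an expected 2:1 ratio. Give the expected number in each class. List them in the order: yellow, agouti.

464, 232

Under the 2:1 hypothesis (Σ ratio = 3, N = 696):
  yellow: 696 × 2/3 = 464
  agouti: 696 × 1/3 = 232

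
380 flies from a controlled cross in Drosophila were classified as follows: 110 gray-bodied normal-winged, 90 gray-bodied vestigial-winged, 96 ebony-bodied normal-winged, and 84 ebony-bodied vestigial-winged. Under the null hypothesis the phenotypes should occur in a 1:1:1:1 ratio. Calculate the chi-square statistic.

Expected counts for N = 380 under a 1:1:1:1 ratio (total parts = 4):
  gray-bodied normal-winged: 380 × 1/4 = 95
  gray-bodied vestigial-winged: 380 × 1/4 = 95
  ebony-bodied normal-winged: 380 × 1/4 = 95
  ebony-bodied vestigial-winged: 380 × 1/4 = 95
χ² = Σ (O − E)² / E
  gray-bodied normal-winged: (110 − 95)² / 95 = 2.3684
  gray-bodied vestigial-winged: (90 − 95)² / 95 = 0.2632
  ebony-bodied normal-winged: (96 − 95)² / 95 = 0.0105
  ebony-bodied vestigial-winged: (84 − 95)² / 95 = 1.2737
χ² = 2.3684 + 0.2632 + 0.0105 + 1.2737 = 3.9158 ≈ 3.916

3.916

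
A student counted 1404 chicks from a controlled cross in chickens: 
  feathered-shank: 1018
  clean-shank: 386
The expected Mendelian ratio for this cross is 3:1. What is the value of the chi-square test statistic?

The 3:1 ratio has 4 parts, so with N = 1404 the expected counts are:
  feathered-shank: 1404 × 3/4 = 1053
  clean-shank: 1404 × 1/4 = 351
χ² = Σ (O − E)² / E
  feathered-shank: (1018 − 1053)² / 1053 = 1.1633
  clean-shank: (386 − 351)² / 351 = 3.4900
χ² = 1.1633 + 3.4900 = 4.6533 ≈ 4.653

4.653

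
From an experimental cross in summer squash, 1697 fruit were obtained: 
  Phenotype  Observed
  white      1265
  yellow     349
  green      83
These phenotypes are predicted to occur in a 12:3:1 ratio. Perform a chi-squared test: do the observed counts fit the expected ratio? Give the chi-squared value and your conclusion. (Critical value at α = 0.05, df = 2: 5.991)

Under the 12:3:1 hypothesis (Σ ratio = 16, N = 1697):
  white: 1697 × 12/16 = 1272.75
  yellow: 1697 × 3/16 = 318.1875
  green: 1697 × 1/16 = 106.0625
χ² = Σ (O − E)² / E
  white: (1265 − 1272.75)² / 1272.75 = 0.0472
  yellow: (349 − 318.1875)² / 318.1875 = 2.9838
  green: (83 − 106.0625)² / 106.0625 = 5.0148
χ² = 0.0472 + 2.9838 + 5.0148 = 8.0458 ≈ 8.046
Degrees of freedom = 3 − 1 = 2; critical value at α = 0.05 is 5.991.
Since 8.046 > 5.991, we reject the null hypothesis — the data do not fit the 12:3:1 ratio.

8.046; not consistent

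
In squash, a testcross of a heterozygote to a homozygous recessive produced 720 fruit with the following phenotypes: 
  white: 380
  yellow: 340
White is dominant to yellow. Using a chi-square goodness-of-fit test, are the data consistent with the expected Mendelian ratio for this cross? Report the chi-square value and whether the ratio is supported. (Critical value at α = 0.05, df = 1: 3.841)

A testcross of a heterozygote (Aa × aa) gives a 1:1 phenotypic ratio.
The 1:1 ratio has 2 parts, so with N = 720 the expected counts are:
  white: 720 × 1/2 = 360
  yellow: 720 × 1/2 = 360
χ² = Σ (O − E)² / E
  white: (380 − 360)² / 360 = 1.1111
  yellow: (340 − 360)² / 360 = 1.1111
χ² = 1.1111 + 1.1111 = 2.2222 ≈ 2.222
Degrees of freedom = 2 − 1 = 1; critical value at α = 0.05 is 3.841.
Since 2.222 < 3.841, we fail to reject the null hypothesis — the data are consistent with the 1:1 ratio.

2.222; consistent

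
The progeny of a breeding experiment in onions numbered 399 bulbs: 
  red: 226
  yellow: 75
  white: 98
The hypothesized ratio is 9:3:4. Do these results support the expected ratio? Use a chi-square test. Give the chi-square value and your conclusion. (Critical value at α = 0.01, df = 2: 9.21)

0.042; consistent

Expected counts for N = 399 under a 9:3:4 ratio (total parts = 16):
  red: 399 × 9/16 = 224.4375
  yellow: 399 × 3/16 = 74.8125
  white: 399 × 4/16 = 99.75
χ² = Σ (O − E)² / E
  red: (226 − 224.4375)² / 224.4375 = 0.0109
  yellow: (75 − 74.8125)² / 74.8125 = 0.0005
  white: (98 − 99.75)² / 99.75 = 0.0307
χ² = 0.0109 + 0.0005 + 0.0307 = 0.0421 ≈ 0.042
Degrees of freedom = 3 − 1 = 2; critical value at α = 0.01 is 9.21.
Since 0.042 < 9.21, we fail to reject the null hypothesis — the data are consistent with the 9:3:4 ratio.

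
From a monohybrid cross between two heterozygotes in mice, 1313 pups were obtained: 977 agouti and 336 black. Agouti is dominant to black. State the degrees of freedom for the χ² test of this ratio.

1

For a monohybrid cross between heterozygotes with complete dominance, the expected phenotypic ratio is 3:1.
A goodness-of-fit test with 2 phenotype classes has df = 2 − 1 = 1.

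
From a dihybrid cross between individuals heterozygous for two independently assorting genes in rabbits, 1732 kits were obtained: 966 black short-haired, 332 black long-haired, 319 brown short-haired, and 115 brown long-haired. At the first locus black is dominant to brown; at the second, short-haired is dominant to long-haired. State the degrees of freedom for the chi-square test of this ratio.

3

A dihybrid F₂ with independent assortment and complete dominance at both loci gives a 9:3:3:1 phenotypic ratio.
A goodness-of-fit test with 4 phenotype classes has df = 4 − 1 = 3.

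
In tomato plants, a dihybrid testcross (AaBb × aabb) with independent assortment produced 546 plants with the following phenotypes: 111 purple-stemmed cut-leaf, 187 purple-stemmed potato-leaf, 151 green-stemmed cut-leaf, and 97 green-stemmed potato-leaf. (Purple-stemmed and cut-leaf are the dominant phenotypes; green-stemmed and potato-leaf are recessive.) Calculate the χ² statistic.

36.418

A dihybrid testcross with independent assortment gives a 1:1:1:1 ratio.
Under the 1:1:1:1 hypothesis (Σ ratio = 4, N = 546):
  purple-stemmed cut-leaf: 546 × 1/4 = 136.5
  purple-stemmed potato-leaf: 546 × 1/4 = 136.5
  green-stemmed cut-leaf: 546 × 1/4 = 136.5
  green-stemmed potato-leaf: 546 × 1/4 = 136.5
χ² = Σ (O − E)² / E
  purple-stemmed cut-leaf: (111 − 136.5)² / 136.5 = 4.7637
  purple-stemmed potato-leaf: (187 − 136.5)² / 136.5 = 18.6832
  green-stemmed cut-leaf: (151 − 136.5)² / 136.5 = 1.5403
  green-stemmed potato-leaf: (97 − 136.5)² / 136.5 = 11.4304
χ² = 4.7637 + 18.6832 + 1.5403 + 11.4304 = 36.4176 ≈ 36.418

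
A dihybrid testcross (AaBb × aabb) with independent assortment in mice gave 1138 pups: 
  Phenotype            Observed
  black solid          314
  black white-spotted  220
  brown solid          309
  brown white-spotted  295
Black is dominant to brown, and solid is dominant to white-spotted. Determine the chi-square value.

20.179

A dihybrid testcross with independent assortment gives a 1:1:1:1 ratio.
Expected counts for N = 1138 under a 1:1:1:1 ratio (total parts = 4):
  black solid: 1138 × 1/4 = 284.5
  black white-spotted: 1138 × 1/4 = 284.5
  brown solid: 1138 × 1/4 = 284.5
  brown white-spotted: 1138 × 1/4 = 284.5
χ² = Σ (O − E)² / E
  black solid: (314 − 284.5)² / 284.5 = 3.0589
  black white-spotted: (220 − 284.5)² / 284.5 = 14.6230
  brown solid: (309 − 284.5)² / 284.5 = 2.1098
  brown white-spotted: (295 − 284.5)² / 284.5 = 0.3875
χ² = 3.0589 + 14.6230 + 2.1098 + 0.3875 = 20.1792 ≈ 20.179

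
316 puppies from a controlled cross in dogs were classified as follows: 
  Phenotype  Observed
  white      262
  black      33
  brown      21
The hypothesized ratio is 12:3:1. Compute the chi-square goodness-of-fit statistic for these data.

14.346

Expected counts for N = 316 under a 12:3:1 ratio (total parts = 16):
  white: 316 × 12/16 = 237
  black: 316 × 3/16 = 59.25
  brown: 316 × 1/16 = 19.75
χ² = Σ (O − E)² / E
  white: (262 − 237)² / 237 = 2.6371
  black: (33 − 59.25)² / 59.25 = 11.6297
  brown: (21 − 19.75)² / 19.75 = 0.0791
χ² = 2.6371 + 11.6297 + 0.0791 = 14.3459 ≈ 14.346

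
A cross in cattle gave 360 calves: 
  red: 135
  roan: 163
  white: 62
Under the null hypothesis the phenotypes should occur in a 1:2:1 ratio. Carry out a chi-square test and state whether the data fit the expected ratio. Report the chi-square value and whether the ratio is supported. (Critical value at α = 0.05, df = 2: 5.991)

Total ratio parts = 4. Expected numbers out of 360:
  red: 360 × 1/4 = 90
  roan: 360 × 2/4 = 180
  white: 360 × 1/4 = 90
χ² = Σ (O − E)² / E
  red: (135 − 90)² / 90 = 22.5000
  roan: (163 − 180)² / 180 = 1.6056
  white: (62 − 90)² / 90 = 8.7111
χ² = 22.5000 + 1.6056 + 8.7111 = 32.8167 ≈ 32.817
Degrees of freedom = 3 − 1 = 2; critical value at α = 0.05 is 5.991.
Since 32.817 > 5.991, we reject the null hypothesis — the data do not fit the 1:2:1 ratio.

32.817; not consistent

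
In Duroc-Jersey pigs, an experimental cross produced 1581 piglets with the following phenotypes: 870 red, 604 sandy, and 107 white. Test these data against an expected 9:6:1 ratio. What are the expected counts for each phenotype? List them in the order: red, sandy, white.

Under the 9:6:1 hypothesis (Σ ratio = 16, N = 1581):
  red: 1581 × 9/16 = 889.3125
  sandy: 1581 × 6/16 = 592.875
  white: 1581 × 1/16 = 98.8125

889.3125, 592.875, 98.8125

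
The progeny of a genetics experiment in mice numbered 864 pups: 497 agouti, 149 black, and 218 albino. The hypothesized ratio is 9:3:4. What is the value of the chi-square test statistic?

Expected counts for N = 864 under a 9:3:4 ratio (total parts = 16):
  agouti: 864 × 9/16 = 486
  black: 864 × 3/16 = 162
  albino: 864 × 4/16 = 216
χ² = Σ (O − E)² / E
  agouti: (497 − 486)² / 486 = 0.2490
  black: (149 − 162)² / 162 = 1.0432
  albino: (218 − 216)² / 216 = 0.0185
χ² = 0.2490 + 1.0432 + 0.0185 = 1.3107 ≈ 1.311

1.311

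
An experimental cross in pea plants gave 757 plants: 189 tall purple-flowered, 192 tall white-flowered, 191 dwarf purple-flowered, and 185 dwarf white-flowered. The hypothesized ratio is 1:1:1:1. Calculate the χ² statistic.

0.152

Under the 1:1:1:1 hypothesis (Σ ratio = 4, N = 757):
  tall purple-flowered: 757 × 1/4 = 189.25
  tall white-flowered: 757 × 1/4 = 189.25
  dwarf purple-flowered: 757 × 1/4 = 189.25
  dwarf white-flowered: 757 × 1/4 = 189.25
χ² = Σ (O − E)² / E
  tall purple-flowered: (189 − 189.25)² / 189.25 = 0.0003
  tall white-flowered: (192 − 189.25)² / 189.25 = 0.0400
  dwarf purple-flowered: (191 − 189.25)² / 189.25 = 0.0162
  dwarf white-flowered: (185 − 189.25)² / 189.25 = 0.0954
χ² = 0.0003 + 0.0400 + 0.0162 + 0.0954 = 0.1519 ≈ 0.152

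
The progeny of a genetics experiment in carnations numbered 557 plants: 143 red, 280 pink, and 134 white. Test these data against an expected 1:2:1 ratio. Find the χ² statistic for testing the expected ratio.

0.307

Expected counts for N = 557 under a 1:2:1 ratio (total parts = 4):
  red: 557 × 1/4 = 139.25
  pink: 557 × 2/4 = 278.5
  white: 557 × 1/4 = 139.25
χ² = Σ (O − E)² / E
  red: (143 − 139.25)² / 139.25 = 0.1010
  pink: (280 − 278.5)² / 278.5 = 0.0081
  white: (134 − 139.25)² / 139.25 = 0.1979
χ² = 0.1010 + 0.0081 + 0.1979 = 0.307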